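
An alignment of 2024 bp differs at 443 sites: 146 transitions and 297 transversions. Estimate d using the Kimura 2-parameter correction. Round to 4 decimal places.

0.2588

P = 146/2024 ≈ 0.072134 and Q = 297/2024 ≈ 0.146739.
Under the Kimura two-parameter model, d = −½ ln(1 − 2P − Q) − ¼ ln(1 − 2Q).
1 − 2P − Q = 0.708993, giving −½ ln(0.708993) = 0.171955.
1 − 2Q = 0.706522, giving −¼ ln(0.706522) = 0.086850.
d = 0.171955 + 0.086850 = 0.258805.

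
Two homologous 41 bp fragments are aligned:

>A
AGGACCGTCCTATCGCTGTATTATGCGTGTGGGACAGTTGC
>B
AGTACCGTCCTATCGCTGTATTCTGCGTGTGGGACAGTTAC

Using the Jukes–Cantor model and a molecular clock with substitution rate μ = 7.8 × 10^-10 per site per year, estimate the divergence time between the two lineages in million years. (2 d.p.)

The sequences differ at 3 of 41 sites (3, 23, 40), so p = 3/41 ≈ 0.073171.
d = −(3/4) ln(1 − 4p/3) = −0.75 ln(1 − 0.097561) = −0.75 ln(0.902439)
  = −0.75 × (-0.102654) = 0.076991 substitutions/site.
Under a molecular clock d = 2μt, so t = d/(2μ) = 0.076991 / (2 × 7.8 × 10^-10) = 49.35 million years.

49.35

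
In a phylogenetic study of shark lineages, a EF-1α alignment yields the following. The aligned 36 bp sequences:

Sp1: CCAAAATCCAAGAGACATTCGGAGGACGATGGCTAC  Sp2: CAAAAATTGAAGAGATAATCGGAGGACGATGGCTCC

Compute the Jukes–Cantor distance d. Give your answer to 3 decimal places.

0.188

The sequences differ at 6 of 36 sites (2, 8, 9, 16, 18, 35), so p = 6/36 ≈ 0.166667.
d = −(3/4) ln(1 − 4p/3) = −0.75 ln(1 − 0.222223) = −0.75 ln(0.777777)
  = −0.75 × (-0.251315) = 0.188486 substitutions/site.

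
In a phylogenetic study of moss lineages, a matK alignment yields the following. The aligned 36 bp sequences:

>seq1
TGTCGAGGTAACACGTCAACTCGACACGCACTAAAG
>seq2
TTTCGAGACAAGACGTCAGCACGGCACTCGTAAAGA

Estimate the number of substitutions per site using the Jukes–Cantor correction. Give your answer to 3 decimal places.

The sequences differ at 13 of 36 sites, so p = 13/36 ≈ 0.361111.
d = −(3/4) ln(1 − 4p/3) = −0.75 ln(1 − 0.481481) = −0.75 ln(0.518519)
  = −0.75 × (-0.656779) = 0.492584 substitutions/site.

0.493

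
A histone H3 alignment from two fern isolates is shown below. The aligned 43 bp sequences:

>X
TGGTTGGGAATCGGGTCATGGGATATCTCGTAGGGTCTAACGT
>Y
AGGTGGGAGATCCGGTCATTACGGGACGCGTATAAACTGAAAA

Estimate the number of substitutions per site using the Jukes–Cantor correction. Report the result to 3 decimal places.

0.790

The sequences differ at 21 of 43 sites, so p = 21/43 ≈ 0.488372.
d = −(3/4) ln(1 − 4p/3) = −0.75 ln(1 − 0.651163) = −0.75 ln(0.348837)
  = −0.75 × (-1.053151) = 0.789863 substitutions/site.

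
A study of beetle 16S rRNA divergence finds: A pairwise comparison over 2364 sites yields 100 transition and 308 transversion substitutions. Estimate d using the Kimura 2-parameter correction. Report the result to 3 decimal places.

0.196

P = 100/2364 ≈ 0.042301 and Q = 308/2364 ≈ 0.130288.
Under the Kimura two-parameter model, d = −½ ln(1 − 2P − Q) − ¼ ln(1 − 2Q).
1 − 2P − Q = 0.78511, giving −½ ln(0.78511) = 0.120966.
1 − 2Q = 0.739424, giving −¼ ln(0.739424) = 0.075471.
d = 0.120966 + 0.075471 = 0.196437.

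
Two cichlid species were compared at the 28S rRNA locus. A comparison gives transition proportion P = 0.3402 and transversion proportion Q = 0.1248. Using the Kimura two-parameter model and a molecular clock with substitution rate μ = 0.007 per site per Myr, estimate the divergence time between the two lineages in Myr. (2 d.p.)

Under the Kimura two-parameter model, d = −½ ln(1 − 2P − Q) − ¼ ln(1 − 2Q).
1 − 2P − Q = 0.1948, giving −½ ln(0.1948) = 0.817891.
1 − 2Q = 0.7504, giving −¼ ln(0.7504) = 0.071787.
d = 0.817891 + 0.071787 = 0.889678.
Under a molecular clock d = 2μt, so t = d/(2μ) = 0.889678 / (2 × 0.007) = 63.55 Myr.

63.55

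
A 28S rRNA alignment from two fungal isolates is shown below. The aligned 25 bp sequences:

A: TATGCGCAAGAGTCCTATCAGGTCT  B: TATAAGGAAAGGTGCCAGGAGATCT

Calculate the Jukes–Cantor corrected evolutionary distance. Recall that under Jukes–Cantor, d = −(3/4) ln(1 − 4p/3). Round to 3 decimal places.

0.572

The sequences differ at 10 of 25 sites (4, 5, 7, 10, 11, 14, 16, 18, 19, 22), so p = 10/25 = 0.4.
d = −(3/4) ln(1 − 4p/3) = −0.75 ln(1 − 0.533333) = −0.75 ln(0.466667)
  = −0.75 × (-0.762139) = 0.571604 substitutions/site.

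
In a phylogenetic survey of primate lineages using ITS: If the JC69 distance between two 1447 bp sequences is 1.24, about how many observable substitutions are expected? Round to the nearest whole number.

878

Invert JC69: p = (3/4)(1 − e^(−4d/3)) = 0.75 × (1 − e^(-1.653333)) = 0.75 × (1 − 0.191411) = 0.606442.
Expected differing sites = pL ≈ 0.606442 × 1447 = 877.521574 ≈ 878.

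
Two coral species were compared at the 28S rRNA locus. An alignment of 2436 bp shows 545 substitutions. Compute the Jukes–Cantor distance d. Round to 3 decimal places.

p = 545/2436 ≈ 0.223727.
d = −(3/4) ln(1 − 4p/3) = −0.75 ln(1 − 0.298303) = −0.75 ln(0.701697)
  = −0.75 × (-0.354254) = 0.265691 substitutions/site.

0.266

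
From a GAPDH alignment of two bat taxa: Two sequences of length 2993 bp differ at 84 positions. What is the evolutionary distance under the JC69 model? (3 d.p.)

0.029

p = 84/2993 ≈ 0.028065.
d = −(3/4) ln(1 − 4p/3) = −0.75 ln(1 − 0.03742) = −0.75 ln(0.96258)
  = −0.75 × (-0.038138) = 0.028604 substitutions/site.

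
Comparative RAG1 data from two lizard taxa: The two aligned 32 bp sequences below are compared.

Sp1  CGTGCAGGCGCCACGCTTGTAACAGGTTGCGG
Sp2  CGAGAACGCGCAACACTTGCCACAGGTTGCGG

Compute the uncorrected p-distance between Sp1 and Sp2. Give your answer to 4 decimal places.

0.2188

The sequences differ at 7 of 32 positions (sites 3, 5, 7, 12, 15, 20, 21).
p = 7/32 = 0.21875 ≈ 0.2188 (to 4 d.p.).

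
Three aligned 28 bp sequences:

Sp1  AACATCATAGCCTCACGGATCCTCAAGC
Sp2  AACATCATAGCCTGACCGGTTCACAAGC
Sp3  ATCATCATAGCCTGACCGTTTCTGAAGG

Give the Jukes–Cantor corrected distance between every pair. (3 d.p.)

d(Sp1,Sp2) = 0.204, d(Sp1,Sp3) = 0.304, d(Sp2,Sp3) = 0.204

Sp1–Sp2: 5/28 sites differ → p ≈ 0.178571, d = −0.75 ln(1 − 0.238095) = 0.203950 ≈ 0.204.
Sp1–Sp3: 7/28 sites differ → p = 0.25, d = −0.75 ln(1 − 0.333333) = 0.304098 ≈ 0.304.
Sp2–Sp3: 5/28 sites differ → p ≈ 0.178571, d = −0.75 ln(1 − 0.238095) = 0.203950 ≈ 0.204.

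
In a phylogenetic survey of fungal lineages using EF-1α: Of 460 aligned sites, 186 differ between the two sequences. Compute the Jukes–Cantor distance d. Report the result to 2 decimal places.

0.58

p = 186/460 ≈ 0.404348.
d = −(3/4) ln(1 − 4p/3) = −0.75 ln(1 − 0.539131) = −0.75 ln(0.460869)
  = −0.75 × (-0.774641) = 0.580981 substitutions/site.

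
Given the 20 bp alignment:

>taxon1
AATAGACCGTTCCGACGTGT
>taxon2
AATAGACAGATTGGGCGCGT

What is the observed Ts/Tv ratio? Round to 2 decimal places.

Transitions are A↔G and C↔T; transversions are all other mismatches.
Transitions: 3. Transversions: 3.
R = 3/3 = 1.00.

1.00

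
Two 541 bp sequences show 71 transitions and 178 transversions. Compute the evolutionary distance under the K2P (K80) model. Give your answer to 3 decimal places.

0.716

P = 71/541 ≈ 0.131238 and Q = 178/541 ≈ 0.32902.
Under the Kimura two-parameter model, d = −½ ln(1 − 2P − Q) − ¼ ln(1 − 2Q).
1 − 2P − Q = 0.408504, giving −½ ln(0.408504) = 0.447627.
1 − 2Q = 0.34196, giving −¼ ln(0.34196) = 0.268265.
d = 0.447627 + 0.268265 = 0.715892.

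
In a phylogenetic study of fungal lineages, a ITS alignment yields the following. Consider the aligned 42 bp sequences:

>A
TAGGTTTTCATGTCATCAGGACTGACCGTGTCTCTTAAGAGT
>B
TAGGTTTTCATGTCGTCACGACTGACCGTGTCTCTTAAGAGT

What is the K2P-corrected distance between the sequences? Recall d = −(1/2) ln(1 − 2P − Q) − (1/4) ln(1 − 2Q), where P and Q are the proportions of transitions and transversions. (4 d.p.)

Of 42 sites, 1 differences are transitions and 1 are transversions, so P = 1/42 ≈ 0.02381 and Q = 1/42 ≈ 0.02381.
Under the Kimura two-parameter model, d = −½ ln(1 − 2P − Q) − ¼ ln(1 − 2Q).
1 − 2P − Q = 0.92857, giving −½ ln(0.92857) = 0.037055.
1 − 2Q = 0.95238, giving −¼ ln(0.95238) = 0.012198.
d = 0.037055 + 0.012198 = 0.049253.

0.0493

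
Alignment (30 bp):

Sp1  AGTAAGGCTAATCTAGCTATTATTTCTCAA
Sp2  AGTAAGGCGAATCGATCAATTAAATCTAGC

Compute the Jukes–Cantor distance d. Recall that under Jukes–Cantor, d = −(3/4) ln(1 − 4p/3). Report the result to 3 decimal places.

The sequences differ at 9 of 30 sites (9, 14, 16, 18, 23, 24, 28, 29, 30), so p = 9/30 = 0.3.
d = −(3/4) ln(1 − 4p/3) = −0.75 ln(1 − 0.4) = −0.75 ln(0.6)
  = −0.75 × (-0.510826) = 0.383120 substitutions/site.

0.383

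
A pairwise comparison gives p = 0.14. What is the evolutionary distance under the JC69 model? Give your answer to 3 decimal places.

0.155

d = −(3/4) ln(1 − 4p/3) = −0.75 ln(1 − 0.186667) = −0.75 ln(0.813333)
  = −0.75 × (-0.206615) = 0.154961 substitutions/site.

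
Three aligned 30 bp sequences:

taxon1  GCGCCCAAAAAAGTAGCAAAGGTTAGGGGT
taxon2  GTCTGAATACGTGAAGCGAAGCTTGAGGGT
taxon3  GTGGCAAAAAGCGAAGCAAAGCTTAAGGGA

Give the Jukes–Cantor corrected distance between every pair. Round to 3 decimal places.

d(taxon1,taxon2) = 0.730, d(taxon1,taxon3) = 0.383, d(taxon2,taxon3) = 0.383

taxon1–taxon2: 14/30 sites differ → p ≈ 0.466667, d = −0.75 ln(1 − 0.622223) = 0.730088 ≈ 0.730.
taxon1–taxon3: 9/30 sites differ → p = 0.3, d = −0.75 ln(1 − 0.4) = 0.383119 ≈ 0.383.
taxon2–taxon3: 9/30 sites differ → p = 0.3, d = −0.75 ln(1 − 0.4) = 0.383119 ≈ 0.383.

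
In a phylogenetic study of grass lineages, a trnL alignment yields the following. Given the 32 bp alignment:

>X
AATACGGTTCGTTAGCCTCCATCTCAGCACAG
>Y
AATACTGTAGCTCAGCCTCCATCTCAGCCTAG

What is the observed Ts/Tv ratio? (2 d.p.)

0.40

Transitions are A↔G and C↔T; transversions are all other mismatches.
Transitions: 2. Transversions: 5.
R = 2/5 = 0.40.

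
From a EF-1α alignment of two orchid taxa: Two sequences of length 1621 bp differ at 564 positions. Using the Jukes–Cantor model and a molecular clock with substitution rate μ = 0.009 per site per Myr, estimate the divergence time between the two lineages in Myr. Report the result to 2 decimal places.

25.98

p = 564/1621 ≈ 0.347933.
d = −(3/4) ln(1 − 4p/3) = −0.75 ln(1 − 0.463911) = −0.75 ln(0.536089)
  = −0.75 × (-0.623455) = 0.467591 substitutions/site.
Under a molecular clock d = 2μt, so t = d/(2μ) = 0.467591 / (2 × 0.009) = 25.98 Myr.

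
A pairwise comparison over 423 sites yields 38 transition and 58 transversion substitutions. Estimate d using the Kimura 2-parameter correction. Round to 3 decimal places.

P = 38/423 ≈ 0.089835 and Q = 58/423 ≈ 0.137116.
Under the Kimura two-parameter model, d = −½ ln(1 − 2P − Q) − ¼ ln(1 − 2Q).
1 − 2P − Q = 0.683214, giving −½ ln(0.683214) = 0.190474.
1 − 2Q = 0.725768, giving −¼ ln(0.725768) = 0.080131.
d = 0.190474 + 0.080131 = 0.270605.

0.271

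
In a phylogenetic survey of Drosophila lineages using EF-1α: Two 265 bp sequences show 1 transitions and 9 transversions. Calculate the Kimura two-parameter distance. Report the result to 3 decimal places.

0.039

P = 1/265 ≈ 0.003774 and Q = 9/265 ≈ 0.033962.
Under the Kimura two-parameter model, d = −½ ln(1 − 2P − Q) − ¼ ln(1 − 2Q).
1 − 2P − Q = 0.95849, giving −½ ln(0.95849) = 0.021198.
1 − 2Q = 0.932076, giving −¼ ln(0.932076) = 0.017585.
d = 0.021198 + 0.017585 = 0.038783.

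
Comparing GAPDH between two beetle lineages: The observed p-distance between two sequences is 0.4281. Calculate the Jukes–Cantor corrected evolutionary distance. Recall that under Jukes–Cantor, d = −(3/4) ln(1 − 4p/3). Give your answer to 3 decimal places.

0.634

d = −(3/4) ln(1 − 4p/3) = −0.75 ln(1 − 0.5708) = −0.75 ln(0.4292)
  = −0.75 × (-0.845832) = 0.634374 substitutions/site.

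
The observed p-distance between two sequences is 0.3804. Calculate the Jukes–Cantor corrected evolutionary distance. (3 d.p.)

0.531

d = −(3/4) ln(1 − 4p/3) = −0.75 ln(1 − 0.5072) = −0.75 ln(0.4928)
  = −0.75 × (-0.707652) = 0.530739 substitutions/site.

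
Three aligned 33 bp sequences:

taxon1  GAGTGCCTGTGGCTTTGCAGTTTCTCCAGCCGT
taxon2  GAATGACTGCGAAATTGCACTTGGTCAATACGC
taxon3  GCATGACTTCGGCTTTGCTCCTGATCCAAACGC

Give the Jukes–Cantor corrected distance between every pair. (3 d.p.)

taxon1–taxon2: 13/33 sites differ → p ≈ 0.393939, d = −0.75 ln(1 − 0.525252) = 0.558728 ≈ 0.559.
taxon1–taxon3: 13/33 sites differ → p ≈ 0.393939, d = −0.75 ln(1 − 0.525252) = 0.558728 ≈ 0.559.
taxon2–taxon3: 10/33 sites differ → p ≈ 0.30303, d = −0.75 ln(1 − 0.40404) = 0.388186 ≈ 0.388.

d(taxon1,taxon2) = 0.559, d(taxon1,taxon3) = 0.559, d(taxon2,taxon3) = 0.388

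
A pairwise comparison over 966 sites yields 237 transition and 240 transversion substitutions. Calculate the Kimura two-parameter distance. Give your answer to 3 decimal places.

P = 237/966 ≈ 0.245342 and Q = 240/966 ≈ 0.248447.
Under the Kimura two-parameter model, d = −½ ln(1 − 2P − Q) − ¼ ln(1 − 2Q).
1 − 2P − Q = 0.260869, giving −½ ln(0.260869) = 0.671868.
1 − 2Q = 0.503106, giving −¼ ln(0.503106) = 0.171739.
d = 0.671868 + 0.171739 = 0.843607.

0.844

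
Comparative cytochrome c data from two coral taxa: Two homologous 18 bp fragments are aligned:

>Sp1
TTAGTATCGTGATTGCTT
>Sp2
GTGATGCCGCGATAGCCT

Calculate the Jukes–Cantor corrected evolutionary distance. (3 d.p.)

0.673

The sequences differ at 8 of 18 sites (1, 3, 4, 6, 7, 10, 14, 17), so p = 8/18 ≈ 0.444444.
d = −(3/4) ln(1 − 4p/3) = −0.75 ln(1 − 0.592592) = −0.75 ln(0.407408)
  = −0.75 × (-0.897940) = 0.673455 substitutions/site.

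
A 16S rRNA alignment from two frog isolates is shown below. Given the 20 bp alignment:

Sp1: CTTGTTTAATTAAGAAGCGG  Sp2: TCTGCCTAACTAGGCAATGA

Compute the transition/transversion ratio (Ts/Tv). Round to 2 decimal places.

9.00

Transitions are A↔G and C↔T; transversions are all other mismatches.
Transitions: 9. Transversions: 1.
R = 9/1 = 9.00.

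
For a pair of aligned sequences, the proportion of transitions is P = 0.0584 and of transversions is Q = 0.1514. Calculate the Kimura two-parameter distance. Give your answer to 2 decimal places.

Under the Kimura two-parameter model, d = −½ ln(1 − 2P − Q) − ¼ ln(1 − 2Q).
1 − 2P − Q = 0.7318, giving −½ ln(0.7318) = 0.156124.
1 − 2Q = 0.6972, giving −¼ ln(0.6972) = 0.090171.
d = 0.156124 + 0.090171 = 0.246295.

0.25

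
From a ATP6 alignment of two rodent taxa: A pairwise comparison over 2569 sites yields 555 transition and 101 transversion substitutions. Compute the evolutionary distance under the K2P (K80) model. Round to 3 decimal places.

P = 555/2569 ≈ 0.216037 and Q = 101/2569 ≈ 0.039315.
Under the Kimura two-parameter model, d = −½ ln(1 − 2P − Q) − ¼ ln(1 − 2Q).
1 − 2P − Q = 0.528611, giving −½ ln(0.528611) = 0.318751.
1 − 2Q = 0.92137, giving −¼ ln(0.92137) = 0.020473.
d = 0.318751 + 0.020473 = 0.339224.

0.339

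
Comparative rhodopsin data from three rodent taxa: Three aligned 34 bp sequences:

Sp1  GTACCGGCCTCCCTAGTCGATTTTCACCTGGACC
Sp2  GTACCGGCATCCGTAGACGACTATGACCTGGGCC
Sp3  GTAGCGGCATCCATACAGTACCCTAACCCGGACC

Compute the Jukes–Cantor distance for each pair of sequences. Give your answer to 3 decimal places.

Sp1–Sp2: 7/34 sites differ → p ≈ 0.205882, d = −0.75 ln(1 − 0.274509) = 0.240680 ≈ 0.241.
Sp1–Sp3: 12/34 sites differ → p ≈ 0.352941, d = −0.75 ln(1 − 0.470588) = 0.476991 ≈ 0.477.
Sp2–Sp3: 10/34 sites differ → p ≈ 0.294118, d = −0.75 ln(1 − 0.392157) = 0.373379 ≈ 0.373.

d(Sp1,Sp2) = 0.241, d(Sp1,Sp3) = 0.477, d(Sp2,Sp3) = 0.373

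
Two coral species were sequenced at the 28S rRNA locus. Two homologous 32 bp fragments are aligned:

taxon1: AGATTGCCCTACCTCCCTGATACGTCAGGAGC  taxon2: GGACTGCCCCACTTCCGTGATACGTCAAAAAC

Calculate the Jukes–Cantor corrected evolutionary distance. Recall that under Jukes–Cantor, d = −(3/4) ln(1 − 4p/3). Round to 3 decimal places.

0.304

The sequences differ at 8 of 32 sites (1, 4, 10, 13, 17, 28, 29, 31), so p = 8/32 = 0.25.
d = −(3/4) ln(1 − 4p/3) = −0.75 ln(1 − 0.333333) = −0.75 ln(0.666667)
  = −0.75 × (-0.405465) = 0.304099 substitutions/site.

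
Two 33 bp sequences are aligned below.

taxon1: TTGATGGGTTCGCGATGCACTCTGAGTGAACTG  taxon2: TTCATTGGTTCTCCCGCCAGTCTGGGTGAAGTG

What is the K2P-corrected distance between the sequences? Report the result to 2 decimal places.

Of 33 sites, 1 differences are transitions and 9 are transversions, so P = 1/33 ≈ 0.030303 and Q = 9/33 ≈ 0.272727.
Under the Kimura two-parameter model, d = −½ ln(1 − 2P − Q) − ¼ ln(1 − 2Q).
1 − 2P − Q = 0.666667, giving −½ ln(0.666667) = 0.202732.
1 − 2Q = 0.454546, giving −¼ ln(0.454546) = 0.197114.
d = 0.202732 + 0.197114 = 0.399846.

0.40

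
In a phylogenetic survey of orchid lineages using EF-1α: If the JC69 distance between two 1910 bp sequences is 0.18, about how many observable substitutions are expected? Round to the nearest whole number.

306

Invert JC69: p = (3/4)(1 − e^(−4d/3)) = 0.75 × (1 − e^(-0.24)) = 0.75 × (1 − 0.786628) = 0.160029.
Expected differing sites = pL ≈ 0.160029 × 1910 = 305.65539 ≈ 306.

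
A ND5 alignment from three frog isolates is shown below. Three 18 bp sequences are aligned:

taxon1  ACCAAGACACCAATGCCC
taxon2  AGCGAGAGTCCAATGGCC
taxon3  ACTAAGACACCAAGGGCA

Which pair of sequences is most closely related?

taxon1–taxon2: 5/18 differ, p = 0.278, d = 0.347.
taxon1–taxon3: 4/18 differ, p = 0.222, d = 0.264.
taxon2–taxon3: 7/18 differ, p = 0.389, d = 0.548.
The smallest distance is between taxon1 and taxon3.

taxon1 and taxon3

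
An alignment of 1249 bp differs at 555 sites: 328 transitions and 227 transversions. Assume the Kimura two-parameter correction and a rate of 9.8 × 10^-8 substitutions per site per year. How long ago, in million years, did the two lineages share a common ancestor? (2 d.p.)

P = 328/1249 ≈ 0.26261 and Q = 227/1249 ≈ 0.181745.
Under the Kimura two-parameter model, d = −½ ln(1 − 2P − Q) − ¼ ln(1 − 2Q).
1 − 2P − Q = 0.293035, giving −½ ln(0.293035) = 0.613732.
1 − 2Q = 0.63651, giving −¼ ln(0.63651) = 0.112939.
d = 0.613732 + 0.112939 = 0.726671.
Under a molecular clock d = 2μt, so t = d/(2μ) = 0.726671 / (2 × 9.8 × 10^-8) = 3.71 million years.

3.71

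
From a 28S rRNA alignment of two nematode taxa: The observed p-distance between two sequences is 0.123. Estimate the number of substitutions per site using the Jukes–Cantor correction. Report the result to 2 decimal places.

d = −(3/4) ln(1 − 4p/3) = −0.75 ln(1 − 0.164) = −0.75 ln(0.836)
  = −0.75 × (-0.179127) = 0.134345 substitutions/site.

0.13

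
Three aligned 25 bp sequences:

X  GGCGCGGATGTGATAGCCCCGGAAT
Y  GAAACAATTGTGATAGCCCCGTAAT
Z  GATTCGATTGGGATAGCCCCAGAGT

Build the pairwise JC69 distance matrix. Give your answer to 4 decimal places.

X–Y: 7/25 sites differ → p = 0.28, d = −0.75 ln(1 − 0.373333) = 0.350505 ≈ 0.3505.
X–Z: 8/25 sites differ → p = 0.32, d = −0.75 ln(1 − 0.426667) = 0.417216 ≈ 0.4172.
Y–Z: 7/25 sites differ → p = 0.28, d = −0.75 ln(1 − 0.373333) = 0.350505 ≈ 0.3505.

d(X,Y) = 0.3505, d(X,Z) = 0.4172, d(Y,Z) = 0.3505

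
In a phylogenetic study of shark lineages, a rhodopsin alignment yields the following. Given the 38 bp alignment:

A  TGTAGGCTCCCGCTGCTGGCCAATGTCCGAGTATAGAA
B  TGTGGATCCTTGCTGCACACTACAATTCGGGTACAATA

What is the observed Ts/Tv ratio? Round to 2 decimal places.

2.60

Transitions are A↔G and C↔T; transversions are all other mismatches.
Transitions: 13. Transversions: 5.
R = 13/5 = 2.60.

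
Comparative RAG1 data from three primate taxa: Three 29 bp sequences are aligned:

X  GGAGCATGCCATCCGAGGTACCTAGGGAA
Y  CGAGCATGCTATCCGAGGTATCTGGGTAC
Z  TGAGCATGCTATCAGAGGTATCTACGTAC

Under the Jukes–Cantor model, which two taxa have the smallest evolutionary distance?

X–Y: 6/29 differ, p = 0.207, d = 0.242.
X–Z: 7/29 differ, p = 0.241, d = 0.291.
Y–Z: 4/29 differ, p = 0.138, d = 0.152.
The smallest distance is between Y and Z.

Y and Z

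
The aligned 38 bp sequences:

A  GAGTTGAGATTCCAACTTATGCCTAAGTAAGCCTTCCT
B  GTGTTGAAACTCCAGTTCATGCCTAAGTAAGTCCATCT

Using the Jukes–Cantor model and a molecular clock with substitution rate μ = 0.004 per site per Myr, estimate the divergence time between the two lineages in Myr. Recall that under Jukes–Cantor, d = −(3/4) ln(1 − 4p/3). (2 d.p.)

The sequences differ at 10 of 38 sites (2, 8, 10, 15, 16, 18, 32, 34, 35, 36), so p = 10/38 ≈ 0.263158.
d = −(3/4) ln(1 − 4p/3) = −0.75 ln(1 − 0.350877) = −0.75 ln(0.649123)
  = −0.75 × (-0.432133) = 0.324100 substitutions/site.
Under a molecular clock d = 2μt, so t = d/(2μ) = 0.324100 / (2 × 0.004) = 40.51 Myr.

40.51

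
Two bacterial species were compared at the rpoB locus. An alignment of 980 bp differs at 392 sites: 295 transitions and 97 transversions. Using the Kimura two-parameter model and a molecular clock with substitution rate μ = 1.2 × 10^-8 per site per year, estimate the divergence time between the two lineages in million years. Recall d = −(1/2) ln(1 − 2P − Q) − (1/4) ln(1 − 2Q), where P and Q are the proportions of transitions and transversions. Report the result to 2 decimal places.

27.45

P = 295/980 ≈ 0.30102 and Q = 97/980 ≈ 0.09898.
Under the Kimura two-parameter model, d = −½ ln(1 − 2P − Q) − ¼ ln(1 − 2Q).
1 − 2P − Q = 0.29898, giving −½ ln(0.29898) = 0.603689.
1 − 2Q = 0.80204, giving −¼ ln(0.80204) = 0.055149.
d = 0.603689 + 0.055149 = 0.658838.
Under a molecular clock d = 2μt, so t = d/(2μ) = 0.658838 / (2 × 1.2 × 10^-8) = 27.45 million years.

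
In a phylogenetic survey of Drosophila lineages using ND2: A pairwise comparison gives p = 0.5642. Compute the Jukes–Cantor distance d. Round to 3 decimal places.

d = −(3/4) ln(1 − 4p/3) = −0.75 ln(1 − 0.752267) = −0.75 ln(0.247733)
  = −0.75 × (-1.395404) = 1.046553 substitutions/site.

1.047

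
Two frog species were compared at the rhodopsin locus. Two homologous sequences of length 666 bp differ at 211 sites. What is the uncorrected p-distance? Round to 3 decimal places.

p = 211/666 = 0.316816… ≈ 0.317 (to 3 d.p.).

0.317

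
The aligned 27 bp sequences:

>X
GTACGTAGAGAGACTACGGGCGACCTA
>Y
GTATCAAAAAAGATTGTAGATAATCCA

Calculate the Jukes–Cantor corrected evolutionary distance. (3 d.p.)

The sequences differ at 14 of 27 sites, so p = 14/27 ≈ 0.518519.
d = −(3/4) ln(1 − 4p/3) = −0.75 ln(1 − 0.691359) = −0.75 ln(0.308641)
  = −0.75 × (-1.175576) = 0.881682 substitutions/site.

0.882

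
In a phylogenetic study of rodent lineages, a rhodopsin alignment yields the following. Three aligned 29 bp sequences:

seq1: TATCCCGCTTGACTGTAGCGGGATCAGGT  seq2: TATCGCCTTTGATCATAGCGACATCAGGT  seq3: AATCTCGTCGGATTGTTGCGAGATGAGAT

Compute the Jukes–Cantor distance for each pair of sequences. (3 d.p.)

seq1–seq2: 8/29 sites differ → p ≈ 0.275862, d = −0.75 ln(1 − 0.367816) = 0.343931 ≈ 0.344.
seq1–seq3: 10/29 sites differ → p ≈ 0.344828, d = −0.75 ln(1 − 0.459771) = 0.461822 ≈ 0.462.
seq2–seq3: 11/29 sites differ → p ≈ 0.37931, d = −0.75 ln(1 − 0.505747) = 0.528531 ≈ 0.529.

d(seq1,seq2) = 0.344, d(seq1,seq3) = 0.462, d(seq2,seq3) = 0.529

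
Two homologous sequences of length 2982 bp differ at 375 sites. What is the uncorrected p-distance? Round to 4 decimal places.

p = 375/2982 = 0.125754… ≈ 0.1258 (to 4 d.p.).

0.1258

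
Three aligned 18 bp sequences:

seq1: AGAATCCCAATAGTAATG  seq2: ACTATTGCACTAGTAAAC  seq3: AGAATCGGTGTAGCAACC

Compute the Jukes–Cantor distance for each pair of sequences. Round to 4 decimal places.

seq1–seq2: 7/18 sites differ → p ≈ 0.388889, d = −0.75 ln(1 − 0.518519) = 0.548166 ≈ 0.5482.
seq1–seq3: 7/18 sites differ → p ≈ 0.388889, d = −0.75 ln(1 − 0.518519) = 0.548166 ≈ 0.5482.
seq2–seq3: 8/18 sites differ → p ≈ 0.444444, d = −0.75 ln(1 − 0.592592) = 0.673455 ≈ 0.6735.

d(seq1,seq2) = 0.5482, d(seq1,seq3) = 0.5482, d(seq2,seq3) = 0.6735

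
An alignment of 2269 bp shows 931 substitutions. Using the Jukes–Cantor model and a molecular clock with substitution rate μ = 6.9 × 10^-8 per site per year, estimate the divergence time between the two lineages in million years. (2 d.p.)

p = 931/2269 ≈ 0.410313.
d = −(3/4) ln(1 − 4p/3) = −0.75 ln(1 − 0.547084) = −0.75 ln(0.452916)
  = −0.75 × (-0.792049) = 0.594037 substitutions/site.
Under a molecular clock d = 2μt, so t = d/(2μ) = 0.594037 / (2 × 6.9 × 10^-8) = 4.30 million years.

4.30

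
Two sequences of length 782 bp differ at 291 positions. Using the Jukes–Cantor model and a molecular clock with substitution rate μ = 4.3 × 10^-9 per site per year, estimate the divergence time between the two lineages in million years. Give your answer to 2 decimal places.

p = 291/782 ≈ 0.372123.
d = −(3/4) ln(1 − 4p/3) = −0.75 ln(1 − 0.496164) = −0.75 ln(0.503836)
  = −0.75 × (-0.685504) = 0.514128 substitutions/site.
Under a molecular clock d = 2μt, so t = d/(2μ) = 0.514128 / (2 × 4.3 × 10^-9) = 59.78 million years.

59.78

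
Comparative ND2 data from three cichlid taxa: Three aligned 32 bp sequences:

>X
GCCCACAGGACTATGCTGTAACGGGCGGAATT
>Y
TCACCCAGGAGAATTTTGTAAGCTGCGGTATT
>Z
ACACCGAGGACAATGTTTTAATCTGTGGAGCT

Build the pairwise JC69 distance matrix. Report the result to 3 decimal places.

X–Y: 11/32 sites differ → p = 0.34375, d = −0.75 ln(1 − 0.458333) = 0.459828 ≈ 0.460.
X–Z: 13/32 sites differ → p = 0.40625, d = −0.75 ln(1 − 0.541667) = 0.585119 ≈ 0.585.
Y–Z: 10/32 sites differ → p = 0.3125, d = −0.75 ln(1 − 0.416667) = 0.404248 ≈ 0.404.

d(X,Y) = 0.460, d(X,Z) = 0.585, d(Y,Z) = 0.404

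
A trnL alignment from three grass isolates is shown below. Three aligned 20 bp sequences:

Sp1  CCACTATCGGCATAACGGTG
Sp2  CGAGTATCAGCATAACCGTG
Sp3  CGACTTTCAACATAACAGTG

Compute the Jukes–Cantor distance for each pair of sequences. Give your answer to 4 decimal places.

d(Sp1,Sp2) = 0.2326, d(Sp1,Sp3) = 0.3041, d(Sp2,Sp3) = 0.2326

Sp1–Sp2: 4/20 sites differ → p = 0.2, d = −0.75 ln(1 − 0.266667) = 0.232617 ≈ 0.2326.
Sp1–Sp3: 5/20 sites differ → p = 0.25, d = −0.75 ln(1 − 0.333333) = 0.304098 ≈ 0.3041.
Sp2–Sp3: 4/20 sites differ → p = 0.2, d = −0.75 ln(1 − 0.266667) = 0.232617 ≈ 0.2326.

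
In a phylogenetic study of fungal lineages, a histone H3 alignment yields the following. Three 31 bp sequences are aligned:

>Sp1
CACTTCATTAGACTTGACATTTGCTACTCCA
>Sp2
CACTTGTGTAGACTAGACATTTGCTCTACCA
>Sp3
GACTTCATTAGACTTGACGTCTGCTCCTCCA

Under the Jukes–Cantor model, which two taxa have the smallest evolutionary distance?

Sp1 and Sp3

Sp1–Sp2: 7/31 differ, p = 0.226, d = 0.269.
Sp1–Sp3: 4/31 differ, p = 0.129, d = 0.142.
Sp2–Sp3: 9/31 differ, p = 0.290, d = 0.367.
The smallest distance is between Sp1 and Sp3.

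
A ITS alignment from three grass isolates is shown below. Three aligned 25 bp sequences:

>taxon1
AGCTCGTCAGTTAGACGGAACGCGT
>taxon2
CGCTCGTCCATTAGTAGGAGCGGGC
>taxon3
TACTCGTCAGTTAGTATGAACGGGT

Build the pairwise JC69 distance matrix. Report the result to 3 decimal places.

d(taxon1,taxon2) = 0.417, d(taxon1,taxon3) = 0.289, d(taxon2,taxon3) = 0.351

taxon1–taxon2: 8/25 sites differ → p = 0.32, d = −0.75 ln(1 − 0.426667) = 0.417216 ≈ 0.417.
taxon1–taxon3: 6/25 sites differ → p = 0.24, d = −0.75 ln(1 − 0.32) = 0.289247 ≈ 0.289.
taxon2–taxon3: 7/25 sites differ → p = 0.28, d = −0.75 ln(1 − 0.373333) = 0.350505 ≈ 0.351.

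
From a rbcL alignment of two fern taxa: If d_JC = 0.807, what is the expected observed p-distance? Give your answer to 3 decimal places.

p = (3/4)(1 − e^(−4d/3)) = 0.75 × (1 − e^(-1.076)) = 0.75 × (1 − 0.340957) = 0.494282.

0.494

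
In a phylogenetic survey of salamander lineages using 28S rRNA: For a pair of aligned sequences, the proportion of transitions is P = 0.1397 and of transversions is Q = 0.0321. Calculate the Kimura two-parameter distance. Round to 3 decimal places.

0.203

Under the Kimura two-parameter model, d = −½ ln(1 − 2P − Q) − ¼ ln(1 − 2Q).
1 − 2P − Q = 0.6885, giving −½ ln(0.6885) = 0.186620.
1 − 2Q = 0.9358, giving −¼ ln(0.9358) = 0.016588.
d = 0.186620 + 0.016588 = 0.203208.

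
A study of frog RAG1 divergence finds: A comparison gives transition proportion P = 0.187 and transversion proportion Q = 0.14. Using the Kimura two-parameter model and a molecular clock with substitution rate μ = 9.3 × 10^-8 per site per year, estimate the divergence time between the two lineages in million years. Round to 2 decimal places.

2.38

Under the Kimura two-parameter model, d = −½ ln(1 − 2P − Q) − ¼ ln(1 − 2Q).
1 − 2P − Q = 0.486, giving −½ ln(0.486) = 0.360773.
1 − 2Q = 0.72, giving −¼ ln(0.72) = 0.082126.
d = 0.360773 + 0.082126 = 0.442899.
Under a molecular clock d = 2μt, so t = d/(2μ) = 0.442899 / (2 × 9.3 × 10^-8) = 2.38 million years.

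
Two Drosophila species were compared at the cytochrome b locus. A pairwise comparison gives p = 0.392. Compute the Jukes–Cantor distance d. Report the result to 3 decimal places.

0.555

d = −(3/4) ln(1 − 4p/3) = −0.75 ln(1 − 0.522667) = −0.75 ln(0.477333)
  = −0.75 × (-0.739541) = 0.554656 substitutions/site.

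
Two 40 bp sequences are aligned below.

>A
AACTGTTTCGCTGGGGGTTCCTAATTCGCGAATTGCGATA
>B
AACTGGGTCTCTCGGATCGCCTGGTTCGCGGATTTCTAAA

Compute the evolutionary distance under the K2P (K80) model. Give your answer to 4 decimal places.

Of 40 sites, 5 differences are transitions and 9 are transversions, so P = 5/40 = 0.125 and Q = 9/40 = 0.225.
Under the Kimura two-parameter model, d = −½ ln(1 − 2P − Q) − ¼ ln(1 − 2Q).
1 − 2P − Q = 0.525, giving −½ ln(0.525) = 0.322179.
1 − 2Q = 0.55, giving −¼ ln(0.55) = 0.149459.
d = 0.322179 + 0.149459 = 0.471638.

0.4716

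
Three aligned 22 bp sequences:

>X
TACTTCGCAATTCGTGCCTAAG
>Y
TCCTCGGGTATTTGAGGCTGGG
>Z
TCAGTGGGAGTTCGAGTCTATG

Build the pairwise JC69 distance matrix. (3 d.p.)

X–Y: 10/22 sites differ → p ≈ 0.454545, d = −0.75 ln(1 − 0.60606) = 0.698667 ≈ 0.699.
X–Z: 9/22 sites differ → p ≈ 0.409091, d = −0.75 ln(1 − 0.545455) = 0.591344 ≈ 0.591.
Y–Z: 9/22 sites differ → p ≈ 0.409091, d = −0.75 ln(1 − 0.545455) = 0.591344 ≈ 0.591.

d(X,Y) = 0.699, d(X,Z) = 0.591, d(Y,Z) = 0.591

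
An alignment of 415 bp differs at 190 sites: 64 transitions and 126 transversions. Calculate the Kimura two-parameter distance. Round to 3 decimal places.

P = 64/415 ≈ 0.154217 and Q = 126/415 ≈ 0.303614.
Under the Kimura two-parameter model, d = −½ ln(1 − 2P − Q) − ¼ ln(1 − 2Q).
1 − 2P − Q = 0.387952, giving −½ ln(0.387952) = 0.473437.
1 − 2Q = 0.392772, giving −¼ ln(0.392772) = 0.233631.
d = 0.473437 + 0.233631 = 0.707068.

0.707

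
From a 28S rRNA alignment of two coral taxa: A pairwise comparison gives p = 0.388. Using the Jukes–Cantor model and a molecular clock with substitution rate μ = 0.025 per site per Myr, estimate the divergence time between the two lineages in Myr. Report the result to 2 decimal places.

10.93

d = −(3/4) ln(1 − 4p/3) = −0.75 ln(1 − 0.517333) = −0.75 ln(0.482667)
  = −0.75 × (-0.728428) = 0.546321 substitutions/site.
Under a molecular clock d = 2μt, so t = d/(2μ) = 0.546321 / (2 × 0.025) = 10.93 Myr.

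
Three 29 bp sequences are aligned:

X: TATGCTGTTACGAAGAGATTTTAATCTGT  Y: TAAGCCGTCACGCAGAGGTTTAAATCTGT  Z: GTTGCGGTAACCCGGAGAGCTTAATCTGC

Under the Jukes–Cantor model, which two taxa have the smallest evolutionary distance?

X and Y

X–Y: 6/29 differ, p = 0.207, d = 0.242.
X–Z: 10/29 differ, p = 0.345, d = 0.462.
Y–Z: 12/29 differ, p = 0.414, d = 0.602.
The smallest distance is between X and Y.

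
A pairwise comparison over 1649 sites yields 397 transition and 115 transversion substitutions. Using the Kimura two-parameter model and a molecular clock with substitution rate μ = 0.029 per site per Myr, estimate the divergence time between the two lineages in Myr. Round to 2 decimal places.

P = 397/1649 ≈ 0.240752 and Q = 115/1649 ≈ 0.069739.
Under the Kimura two-parameter model, d = −½ ln(1 − 2P − Q) − ¼ ln(1 − 2Q).
1 − 2P − Q = 0.448757, giving −½ ln(0.448757) = 0.400637.
1 − 2Q = 0.860522, giving −¼ ln(0.860522) = 0.037554.
d = 0.400637 + 0.037554 = 0.438191.
Under a molecular clock d = 2μt, so t = d/(2μ) = 0.438191 / (2 × 0.029) = 7.56 Myr.

7.56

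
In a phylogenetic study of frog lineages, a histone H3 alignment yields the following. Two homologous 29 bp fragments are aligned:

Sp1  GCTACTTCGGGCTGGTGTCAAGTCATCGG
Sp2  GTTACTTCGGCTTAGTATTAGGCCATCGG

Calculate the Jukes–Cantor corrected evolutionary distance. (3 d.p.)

The sequences differ at 8 of 29 sites (2, 11, 12, 14, 17, 19, 21, 23), so p = 8/29 ≈ 0.275862.
d = −(3/4) ln(1 − 4p/3) = −0.75 ln(1 − 0.367816) = −0.75 ln(0.632184)
  = −0.75 × (-0.458575) = 0.343931 substitutions/site.

0.344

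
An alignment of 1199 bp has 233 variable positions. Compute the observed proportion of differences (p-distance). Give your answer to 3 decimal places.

p = 233/1199 = 0.194328… ≈ 0.194 (to 3 d.p.).

0.194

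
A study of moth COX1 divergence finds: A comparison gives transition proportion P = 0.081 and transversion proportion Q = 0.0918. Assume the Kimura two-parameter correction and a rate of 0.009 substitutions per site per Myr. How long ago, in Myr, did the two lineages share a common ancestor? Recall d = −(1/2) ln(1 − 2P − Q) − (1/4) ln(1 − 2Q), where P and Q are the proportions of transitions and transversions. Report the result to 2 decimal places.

Under the Kimura two-parameter model, d = −½ ln(1 − 2P − Q) − ¼ ln(1 − 2Q).
1 − 2P − Q = 0.7462, giving −½ ln(0.7462) = 0.146381.
1 − 2Q = 0.8164, giving −¼ ln(0.8164) = 0.050713.
d = 0.146381 + 0.050713 = 0.197094.
Under a molecular clock d = 2μt, so t = d/(2μ) = 0.197094 / (2 × 0.009) = 10.95 Myr.

10.95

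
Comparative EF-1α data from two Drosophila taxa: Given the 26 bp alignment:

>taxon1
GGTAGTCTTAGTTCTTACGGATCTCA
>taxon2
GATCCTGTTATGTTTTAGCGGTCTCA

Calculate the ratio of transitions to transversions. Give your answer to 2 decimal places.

Transitions are A↔G and C↔T; transversions are all other mismatches.
Transitions: 3. Transversions: 7.
R = 3/7 = 0.428571… ≈ 0.43 (to 2 d.p.).

0.43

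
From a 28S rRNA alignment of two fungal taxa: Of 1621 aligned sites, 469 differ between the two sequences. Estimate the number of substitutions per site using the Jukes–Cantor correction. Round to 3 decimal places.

0.366

p = 469/1621 ≈ 0.289328.
d = −(3/4) ln(1 − 4p/3) = −0.75 ln(1 − 0.385771) = −0.75 ln(0.614229)
  = −0.75 × (-0.487387) = 0.365540 substitutions/site.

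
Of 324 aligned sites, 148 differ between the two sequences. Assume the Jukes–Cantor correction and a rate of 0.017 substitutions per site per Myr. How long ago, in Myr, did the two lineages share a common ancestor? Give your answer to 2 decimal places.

p = 148/324 ≈ 0.45679.
d = −(3/4) ln(1 − 4p/3) = −0.75 ln(1 − 0.609053) = −0.75 ln(0.390947)
  = −0.75 × (-0.939183) = 0.704387 substitutions/site.
Under a molecular clock d = 2μt, so t = d/(2μ) = 0.704387 / (2 × 0.017) = 20.72 Myr.

20.72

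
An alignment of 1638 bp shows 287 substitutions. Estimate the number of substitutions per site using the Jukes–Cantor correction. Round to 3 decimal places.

0.200

p = 287/1638 ≈ 0.175214.
d = −(3/4) ln(1 − 4p/3) = −0.75 ln(1 − 0.233619) = −0.75 ln(0.766381)
  = −0.75 × (-0.266076) = 0.199557 substitutions/site.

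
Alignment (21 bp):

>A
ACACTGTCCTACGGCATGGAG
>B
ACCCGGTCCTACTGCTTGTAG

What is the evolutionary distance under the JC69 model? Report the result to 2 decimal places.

The sequences differ at 5 of 21 sites (3, 5, 13, 16, 19), so p = 5/21 ≈ 0.238095.
d = −(3/4) ln(1 − 4p/3) = −0.75 ln(1 − 0.31746) = −0.75 ln(0.68254)
  = −0.75 × (-0.381934) = 0.286451 substitutions/site.

0.29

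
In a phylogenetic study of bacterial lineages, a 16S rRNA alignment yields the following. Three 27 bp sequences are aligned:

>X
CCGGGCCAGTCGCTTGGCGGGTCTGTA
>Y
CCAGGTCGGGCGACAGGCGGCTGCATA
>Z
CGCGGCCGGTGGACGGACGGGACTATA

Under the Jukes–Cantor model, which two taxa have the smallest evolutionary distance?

X and Z

X–Y: 11/27 differ, p = 0.407, d = 0.588.
X–Z: 10/27 differ, p = 0.370, d = 0.511.
Y–Z: 11/27 differ, p = 0.407, d = 0.588.
The smallest distance is between X and Z.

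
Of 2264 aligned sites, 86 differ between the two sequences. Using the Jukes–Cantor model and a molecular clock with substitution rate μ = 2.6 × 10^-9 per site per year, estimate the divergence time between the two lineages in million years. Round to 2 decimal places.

p = 86/2264 ≈ 0.037986.
d = −(3/4) ln(1 − 4p/3) = −0.75 ln(1 − 0.050648) = −0.75 ln(0.949352)
  = −0.75 × (-0.051976) = 0.038982 substitutions/site.
Under a molecular clock d = 2μt, so t = d/(2μ) = 0.038982 / (2 × 2.6 × 10^-9) = 7.50 million years.

7.50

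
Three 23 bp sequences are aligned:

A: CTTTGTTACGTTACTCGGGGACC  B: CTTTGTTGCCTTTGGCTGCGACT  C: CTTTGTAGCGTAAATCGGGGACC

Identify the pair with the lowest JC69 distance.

A and C

A–B: 8/23 differ, p = 0.348, d = 0.467.
A–C: 4/23 differ, p = 0.174, d = 0.198.
B–C: 9/23 differ, p = 0.391, d = 0.553.
The smallest distance is between A and C.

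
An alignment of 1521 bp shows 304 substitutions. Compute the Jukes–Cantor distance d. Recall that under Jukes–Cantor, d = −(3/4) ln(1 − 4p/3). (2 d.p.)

0.23

p = 304/1521 ≈ 0.199869.
d = −(3/4) ln(1 − 4p/3) = −0.75 ln(1 − 0.266492) = −0.75 ln(0.733508)
  = −0.75 × (-0.309917) = 0.232438 substitutions/site.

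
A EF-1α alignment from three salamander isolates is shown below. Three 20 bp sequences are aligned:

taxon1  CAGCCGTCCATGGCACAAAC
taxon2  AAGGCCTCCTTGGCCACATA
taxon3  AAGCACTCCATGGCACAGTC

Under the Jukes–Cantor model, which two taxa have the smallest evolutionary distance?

taxon1 and taxon3

taxon1–taxon2: 9/20 differ, p = 0.450, d = 0.687.
taxon1–taxon3: 5/20 differ, p = 0.250, d = 0.304.
taxon2–taxon3: 8/20 differ, p = 0.400, d = 0.572.
The smallest distance is between taxon1 and taxon3.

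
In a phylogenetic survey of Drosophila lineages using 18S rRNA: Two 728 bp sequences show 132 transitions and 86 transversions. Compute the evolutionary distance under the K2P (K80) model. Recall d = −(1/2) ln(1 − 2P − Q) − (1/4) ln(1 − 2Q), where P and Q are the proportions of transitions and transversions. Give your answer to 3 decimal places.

0.395

P = 132/728 ≈ 0.181319 and Q = 86/728 ≈ 0.118132.
Under the Kimura two-parameter model, d = −½ ln(1 − 2P − Q) − ¼ ln(1 − 2Q).
1 − 2P − Q = 0.51923, giving −½ ln(0.51923) = 0.327704.
1 − 2Q = 0.763736, giving −¼ ln(0.763736) = 0.067383.
d = 0.327704 + 0.067383 = 0.395087.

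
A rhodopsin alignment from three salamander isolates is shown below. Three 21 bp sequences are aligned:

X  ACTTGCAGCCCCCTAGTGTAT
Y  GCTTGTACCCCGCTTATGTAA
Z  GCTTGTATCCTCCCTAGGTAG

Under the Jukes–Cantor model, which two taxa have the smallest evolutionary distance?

X–Y: 7/21 differ, p = 0.333, d = 0.441.
X–Z: 9/21 differ, p = 0.429, d = 0.635.
Y–Z: 6/21 differ, p = 0.286, d = 0.360.
The smallest distance is between Y and Z.

Y and Z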